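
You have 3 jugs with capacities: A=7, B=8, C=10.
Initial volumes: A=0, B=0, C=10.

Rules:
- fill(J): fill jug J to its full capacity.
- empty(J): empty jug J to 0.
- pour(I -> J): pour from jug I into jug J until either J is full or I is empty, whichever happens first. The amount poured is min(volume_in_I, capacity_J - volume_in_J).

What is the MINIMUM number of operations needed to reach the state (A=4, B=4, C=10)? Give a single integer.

BFS from (A=0, B=0, C=10). One shortest path:
  1. pour(C -> A) -> (A=7 B=0 C=3)
  2. pour(A -> B) -> (A=0 B=7 C=3)
  3. pour(C -> A) -> (A=3 B=7 C=0)
  4. pour(B -> C) -> (A=3 B=0 C=7)
  5. fill(B) -> (A=3 B=8 C=7)
  6. pour(B -> A) -> (A=7 B=4 C=7)
  7. pour(A -> C) -> (A=4 B=4 C=10)
Reached target in 7 moves.

Answer: 7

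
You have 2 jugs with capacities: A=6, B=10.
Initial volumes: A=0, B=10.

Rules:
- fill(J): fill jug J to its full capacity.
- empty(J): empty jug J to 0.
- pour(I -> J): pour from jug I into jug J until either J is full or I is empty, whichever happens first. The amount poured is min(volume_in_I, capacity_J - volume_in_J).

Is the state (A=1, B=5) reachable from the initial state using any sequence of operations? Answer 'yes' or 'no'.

Answer: no

Derivation:
BFS explored all 16 reachable states.
Reachable set includes: (0,0), (0,2), (0,4), (0,6), (0,8), (0,10), (2,0), (2,10), (4,0), (4,10), (6,0), (6,2) ...
Target (A=1, B=5) not in reachable set → no.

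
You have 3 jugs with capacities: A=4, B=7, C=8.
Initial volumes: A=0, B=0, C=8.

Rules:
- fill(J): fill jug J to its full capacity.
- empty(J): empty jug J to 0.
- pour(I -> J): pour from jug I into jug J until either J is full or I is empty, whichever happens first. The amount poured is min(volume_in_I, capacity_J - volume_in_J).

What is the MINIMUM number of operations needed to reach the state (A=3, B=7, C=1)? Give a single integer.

Answer: 5

Derivation:
BFS from (A=0, B=0, C=8). One shortest path:
  1. fill(B) -> (A=0 B=7 C=8)
  2. pour(B -> A) -> (A=4 B=3 C=8)
  3. empty(A) -> (A=0 B=3 C=8)
  4. pour(B -> A) -> (A=3 B=0 C=8)
  5. pour(C -> B) -> (A=3 B=7 C=1)
Reached target in 5 moves.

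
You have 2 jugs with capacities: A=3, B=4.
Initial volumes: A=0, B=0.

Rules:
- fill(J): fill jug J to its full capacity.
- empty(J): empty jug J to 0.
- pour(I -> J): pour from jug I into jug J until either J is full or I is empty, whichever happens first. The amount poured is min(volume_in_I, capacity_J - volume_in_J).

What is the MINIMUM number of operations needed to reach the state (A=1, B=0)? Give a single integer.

Answer: 4

Derivation:
BFS from (A=0, B=0). One shortest path:
  1. fill(B) -> (A=0 B=4)
  2. pour(B -> A) -> (A=3 B=1)
  3. empty(A) -> (A=0 B=1)
  4. pour(B -> A) -> (A=1 B=0)
Reached target in 4 moves.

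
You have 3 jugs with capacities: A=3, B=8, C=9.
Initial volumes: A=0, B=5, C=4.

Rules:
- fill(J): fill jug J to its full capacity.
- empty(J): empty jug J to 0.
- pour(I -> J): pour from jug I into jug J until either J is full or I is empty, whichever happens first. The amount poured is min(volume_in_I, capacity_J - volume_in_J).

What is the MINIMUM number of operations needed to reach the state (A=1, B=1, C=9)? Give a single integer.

Answer: 8

Derivation:
BFS from (A=0, B=5, C=4). One shortest path:
  1. fill(A) -> (A=3 B=5 C=4)
  2. pour(A -> C) -> (A=0 B=5 C=7)
  3. pour(B -> A) -> (A=3 B=2 C=7)
  4. pour(A -> C) -> (A=1 B=2 C=9)
  5. empty(C) -> (A=1 B=2 C=0)
  6. pour(B -> C) -> (A=1 B=0 C=2)
  7. fill(B) -> (A=1 B=8 C=2)
  8. pour(B -> C) -> (A=1 B=1 C=9)
Reached target in 8 moves.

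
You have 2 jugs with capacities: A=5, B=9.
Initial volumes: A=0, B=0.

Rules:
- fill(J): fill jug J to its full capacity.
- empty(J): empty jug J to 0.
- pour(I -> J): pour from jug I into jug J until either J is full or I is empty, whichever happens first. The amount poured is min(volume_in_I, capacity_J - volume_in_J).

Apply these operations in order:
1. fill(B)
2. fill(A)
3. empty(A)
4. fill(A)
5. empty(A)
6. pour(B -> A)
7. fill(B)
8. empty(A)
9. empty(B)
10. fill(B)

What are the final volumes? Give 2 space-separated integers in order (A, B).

Step 1: fill(B) -> (A=0 B=9)
Step 2: fill(A) -> (A=5 B=9)
Step 3: empty(A) -> (A=0 B=9)
Step 4: fill(A) -> (A=5 B=9)
Step 5: empty(A) -> (A=0 B=9)
Step 6: pour(B -> A) -> (A=5 B=4)
Step 7: fill(B) -> (A=5 B=9)
Step 8: empty(A) -> (A=0 B=9)
Step 9: empty(B) -> (A=0 B=0)
Step 10: fill(B) -> (A=0 B=9)

Answer: 0 9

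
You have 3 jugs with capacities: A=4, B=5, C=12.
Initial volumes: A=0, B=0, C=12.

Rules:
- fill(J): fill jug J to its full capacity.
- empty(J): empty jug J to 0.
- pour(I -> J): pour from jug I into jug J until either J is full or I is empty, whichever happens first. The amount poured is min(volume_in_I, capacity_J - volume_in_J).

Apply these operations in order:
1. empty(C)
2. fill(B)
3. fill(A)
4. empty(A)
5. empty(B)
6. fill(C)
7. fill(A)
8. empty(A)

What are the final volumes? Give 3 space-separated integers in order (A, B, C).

Step 1: empty(C) -> (A=0 B=0 C=0)
Step 2: fill(B) -> (A=0 B=5 C=0)
Step 3: fill(A) -> (A=4 B=5 C=0)
Step 4: empty(A) -> (A=0 B=5 C=0)
Step 5: empty(B) -> (A=0 B=0 C=0)
Step 6: fill(C) -> (A=0 B=0 C=12)
Step 7: fill(A) -> (A=4 B=0 C=12)
Step 8: empty(A) -> (A=0 B=0 C=12)

Answer: 0 0 12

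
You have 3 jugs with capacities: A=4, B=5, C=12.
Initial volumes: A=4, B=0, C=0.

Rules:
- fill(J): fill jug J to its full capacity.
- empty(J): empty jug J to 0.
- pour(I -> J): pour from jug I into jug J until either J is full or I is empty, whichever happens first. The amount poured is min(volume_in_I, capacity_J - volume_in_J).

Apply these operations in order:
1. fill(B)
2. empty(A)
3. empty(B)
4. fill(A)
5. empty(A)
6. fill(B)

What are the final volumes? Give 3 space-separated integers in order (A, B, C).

Answer: 0 5 0

Derivation:
Step 1: fill(B) -> (A=4 B=5 C=0)
Step 2: empty(A) -> (A=0 B=5 C=0)
Step 3: empty(B) -> (A=0 B=0 C=0)
Step 4: fill(A) -> (A=4 B=0 C=0)
Step 5: empty(A) -> (A=0 B=0 C=0)
Step 6: fill(B) -> (A=0 B=5 C=0)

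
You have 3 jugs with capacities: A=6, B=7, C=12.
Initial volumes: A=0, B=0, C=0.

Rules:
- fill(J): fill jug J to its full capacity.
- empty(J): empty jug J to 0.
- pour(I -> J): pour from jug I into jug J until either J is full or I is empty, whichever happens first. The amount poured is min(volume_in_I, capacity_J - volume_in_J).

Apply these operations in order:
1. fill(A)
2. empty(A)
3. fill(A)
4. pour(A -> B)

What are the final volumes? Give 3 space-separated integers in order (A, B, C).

Step 1: fill(A) -> (A=6 B=0 C=0)
Step 2: empty(A) -> (A=0 B=0 C=0)
Step 3: fill(A) -> (A=6 B=0 C=0)
Step 4: pour(A -> B) -> (A=0 B=6 C=0)

Answer: 0 6 0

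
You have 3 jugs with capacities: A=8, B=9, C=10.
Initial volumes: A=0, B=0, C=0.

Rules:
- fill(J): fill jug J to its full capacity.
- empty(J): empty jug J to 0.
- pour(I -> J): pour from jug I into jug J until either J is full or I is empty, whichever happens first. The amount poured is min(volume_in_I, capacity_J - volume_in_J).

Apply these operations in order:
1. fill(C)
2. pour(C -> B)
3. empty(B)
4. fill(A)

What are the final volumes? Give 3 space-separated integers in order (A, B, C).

Answer: 8 0 1

Derivation:
Step 1: fill(C) -> (A=0 B=0 C=10)
Step 2: pour(C -> B) -> (A=0 B=9 C=1)
Step 3: empty(B) -> (A=0 B=0 C=1)
Step 4: fill(A) -> (A=8 B=0 C=1)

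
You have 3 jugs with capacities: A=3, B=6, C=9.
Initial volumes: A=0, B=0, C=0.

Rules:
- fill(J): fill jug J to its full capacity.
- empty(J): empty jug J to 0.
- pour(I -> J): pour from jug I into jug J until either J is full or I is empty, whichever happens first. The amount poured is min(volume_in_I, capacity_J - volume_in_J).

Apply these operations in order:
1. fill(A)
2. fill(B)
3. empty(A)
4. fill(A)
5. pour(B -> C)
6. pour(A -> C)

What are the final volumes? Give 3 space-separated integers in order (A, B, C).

Step 1: fill(A) -> (A=3 B=0 C=0)
Step 2: fill(B) -> (A=3 B=6 C=0)
Step 3: empty(A) -> (A=0 B=6 C=0)
Step 4: fill(A) -> (A=3 B=6 C=0)
Step 5: pour(B -> C) -> (A=3 B=0 C=6)
Step 6: pour(A -> C) -> (A=0 B=0 C=9)

Answer: 0 0 9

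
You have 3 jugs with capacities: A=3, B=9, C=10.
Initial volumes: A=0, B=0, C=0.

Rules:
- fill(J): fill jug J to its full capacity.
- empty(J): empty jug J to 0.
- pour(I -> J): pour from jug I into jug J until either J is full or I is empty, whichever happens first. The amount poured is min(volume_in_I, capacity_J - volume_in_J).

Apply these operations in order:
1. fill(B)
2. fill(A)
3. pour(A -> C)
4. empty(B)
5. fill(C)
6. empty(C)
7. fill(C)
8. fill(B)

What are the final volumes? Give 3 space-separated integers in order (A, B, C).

Step 1: fill(B) -> (A=0 B=9 C=0)
Step 2: fill(A) -> (A=3 B=9 C=0)
Step 3: pour(A -> C) -> (A=0 B=9 C=3)
Step 4: empty(B) -> (A=0 B=0 C=3)
Step 5: fill(C) -> (A=0 B=0 C=10)
Step 6: empty(C) -> (A=0 B=0 C=0)
Step 7: fill(C) -> (A=0 B=0 C=10)
Step 8: fill(B) -> (A=0 B=9 C=10)

Answer: 0 9 10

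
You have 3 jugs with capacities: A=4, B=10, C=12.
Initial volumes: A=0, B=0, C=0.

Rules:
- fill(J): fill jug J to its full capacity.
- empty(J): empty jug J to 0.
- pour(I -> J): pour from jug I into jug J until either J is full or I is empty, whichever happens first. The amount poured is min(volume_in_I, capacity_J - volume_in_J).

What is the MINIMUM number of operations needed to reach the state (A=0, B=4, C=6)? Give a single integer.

Answer: 4

Derivation:
BFS from (A=0, B=0, C=0). One shortest path:
  1. fill(B) -> (A=0 B=10 C=0)
  2. pour(B -> A) -> (A=4 B=6 C=0)
  3. pour(B -> C) -> (A=4 B=0 C=6)
  4. pour(A -> B) -> (A=0 B=4 C=6)
Reached target in 4 moves.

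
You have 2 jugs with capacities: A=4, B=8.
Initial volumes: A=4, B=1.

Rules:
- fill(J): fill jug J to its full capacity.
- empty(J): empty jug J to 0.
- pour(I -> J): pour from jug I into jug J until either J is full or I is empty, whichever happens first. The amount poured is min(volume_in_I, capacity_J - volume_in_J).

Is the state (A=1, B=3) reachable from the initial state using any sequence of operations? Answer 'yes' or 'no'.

BFS explored all 12 reachable states.
Reachable set includes: (0,0), (0,1), (0,4), (0,5), (0,8), (1,0), (1,8), (4,0), (4,1), (4,4), (4,5), (4,8)
Target (A=1, B=3) not in reachable set → no.

Answer: no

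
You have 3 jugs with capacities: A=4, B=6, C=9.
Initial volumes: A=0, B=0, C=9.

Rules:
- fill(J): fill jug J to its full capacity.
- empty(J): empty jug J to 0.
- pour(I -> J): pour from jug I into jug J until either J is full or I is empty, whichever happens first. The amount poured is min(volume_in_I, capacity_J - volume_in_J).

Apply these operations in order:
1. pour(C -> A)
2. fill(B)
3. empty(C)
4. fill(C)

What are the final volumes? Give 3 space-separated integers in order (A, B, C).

Step 1: pour(C -> A) -> (A=4 B=0 C=5)
Step 2: fill(B) -> (A=4 B=6 C=5)
Step 3: empty(C) -> (A=4 B=6 C=0)
Step 4: fill(C) -> (A=4 B=6 C=9)

Answer: 4 6 9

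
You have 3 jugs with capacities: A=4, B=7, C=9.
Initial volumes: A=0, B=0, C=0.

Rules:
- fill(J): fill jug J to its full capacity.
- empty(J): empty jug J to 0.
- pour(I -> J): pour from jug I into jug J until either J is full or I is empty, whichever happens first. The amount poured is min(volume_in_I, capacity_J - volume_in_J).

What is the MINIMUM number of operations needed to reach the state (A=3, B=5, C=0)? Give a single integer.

BFS from (A=0, B=0, C=0). One shortest path:
  1. fill(B) -> (A=0 B=7 C=0)
  2. fill(C) -> (A=0 B=7 C=9)
  3. pour(B -> A) -> (A=4 B=3 C=9)
  4. empty(A) -> (A=0 B=3 C=9)
  5. pour(C -> A) -> (A=4 B=3 C=5)
  6. empty(A) -> (A=0 B=3 C=5)
  7. pour(B -> A) -> (A=3 B=0 C=5)
  8. pour(C -> B) -> (A=3 B=5 C=0)
Reached target in 8 moves.

Answer: 8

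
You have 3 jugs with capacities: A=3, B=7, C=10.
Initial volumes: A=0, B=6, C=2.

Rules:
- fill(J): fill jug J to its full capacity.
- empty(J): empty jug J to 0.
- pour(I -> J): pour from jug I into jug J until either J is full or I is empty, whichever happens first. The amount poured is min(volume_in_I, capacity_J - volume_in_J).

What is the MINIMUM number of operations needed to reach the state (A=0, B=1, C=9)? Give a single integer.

Answer: 6

Derivation:
BFS from (A=0, B=6, C=2). One shortest path:
  1. fill(C) -> (A=0 B=6 C=10)
  2. pour(C -> B) -> (A=0 B=7 C=9)
  3. pour(B -> A) -> (A=3 B=4 C=9)
  4. empty(A) -> (A=0 B=4 C=9)
  5. pour(B -> A) -> (A=3 B=1 C=9)
  6. empty(A) -> (A=0 B=1 C=9)
Reached target in 6 moves.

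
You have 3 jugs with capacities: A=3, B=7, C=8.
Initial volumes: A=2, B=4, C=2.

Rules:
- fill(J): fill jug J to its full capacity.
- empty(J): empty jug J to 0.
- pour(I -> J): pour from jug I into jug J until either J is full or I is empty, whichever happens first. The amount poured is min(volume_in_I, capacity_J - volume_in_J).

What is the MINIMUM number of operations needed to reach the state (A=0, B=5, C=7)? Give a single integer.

Answer: 5

Derivation:
BFS from (A=2, B=4, C=2). One shortest path:
  1. empty(B) -> (A=2 B=0 C=2)
  2. pour(C -> B) -> (A=2 B=2 C=0)
  3. fill(C) -> (A=2 B=2 C=8)
  4. pour(C -> A) -> (A=3 B=2 C=7)
  5. pour(A -> B) -> (A=0 B=5 C=7)
Reached target in 5 moves.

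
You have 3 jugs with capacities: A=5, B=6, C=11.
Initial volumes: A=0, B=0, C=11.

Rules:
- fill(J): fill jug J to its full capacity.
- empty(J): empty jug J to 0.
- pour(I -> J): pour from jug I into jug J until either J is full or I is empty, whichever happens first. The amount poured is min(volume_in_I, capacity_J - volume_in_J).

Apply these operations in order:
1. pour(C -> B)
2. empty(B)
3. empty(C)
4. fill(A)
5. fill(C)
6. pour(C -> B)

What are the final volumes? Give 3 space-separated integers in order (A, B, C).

Answer: 5 6 5

Derivation:
Step 1: pour(C -> B) -> (A=0 B=6 C=5)
Step 2: empty(B) -> (A=0 B=0 C=5)
Step 3: empty(C) -> (A=0 B=0 C=0)
Step 4: fill(A) -> (A=5 B=0 C=0)
Step 5: fill(C) -> (A=5 B=0 C=11)
Step 6: pour(C -> B) -> (A=5 B=6 C=5)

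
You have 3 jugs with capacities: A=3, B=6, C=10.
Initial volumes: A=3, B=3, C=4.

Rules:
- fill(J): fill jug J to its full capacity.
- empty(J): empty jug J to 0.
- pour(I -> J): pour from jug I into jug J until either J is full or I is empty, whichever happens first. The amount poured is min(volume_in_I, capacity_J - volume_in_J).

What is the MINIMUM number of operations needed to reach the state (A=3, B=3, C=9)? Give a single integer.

BFS from (A=3, B=3, C=4). One shortest path:
  1. fill(B) -> (A=3 B=6 C=4)
  2. empty(C) -> (A=3 B=6 C=0)
  3. pour(A -> C) -> (A=0 B=6 C=3)
  4. pour(B -> C) -> (A=0 B=0 C=9)
  5. fill(B) -> (A=0 B=6 C=9)
  6. pour(B -> A) -> (A=3 B=3 C=9)
Reached target in 6 moves.

Answer: 6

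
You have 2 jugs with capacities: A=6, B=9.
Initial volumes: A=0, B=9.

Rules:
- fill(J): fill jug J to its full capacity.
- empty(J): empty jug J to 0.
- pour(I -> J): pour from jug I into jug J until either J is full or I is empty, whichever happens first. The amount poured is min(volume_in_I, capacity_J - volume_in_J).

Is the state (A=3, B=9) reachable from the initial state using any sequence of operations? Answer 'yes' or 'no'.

Answer: yes

Derivation:
BFS from (A=0, B=9):
  1. pour(B -> A) -> (A=6 B=3)
  2. empty(A) -> (A=0 B=3)
  3. pour(B -> A) -> (A=3 B=0)
  4. fill(B) -> (A=3 B=9)
Target reached → yes.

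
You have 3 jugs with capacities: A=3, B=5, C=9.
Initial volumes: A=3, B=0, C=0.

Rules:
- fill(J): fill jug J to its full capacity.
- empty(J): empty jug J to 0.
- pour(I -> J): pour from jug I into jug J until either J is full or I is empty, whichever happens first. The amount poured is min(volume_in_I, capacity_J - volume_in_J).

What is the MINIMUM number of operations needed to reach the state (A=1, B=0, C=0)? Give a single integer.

Answer: 4

Derivation:
BFS from (A=3, B=0, C=0). One shortest path:
  1. pour(A -> B) -> (A=0 B=3 C=0)
  2. fill(A) -> (A=3 B=3 C=0)
  3. pour(A -> B) -> (A=1 B=5 C=0)
  4. empty(B) -> (A=1 B=0 C=0)
Reached target in 4 moves.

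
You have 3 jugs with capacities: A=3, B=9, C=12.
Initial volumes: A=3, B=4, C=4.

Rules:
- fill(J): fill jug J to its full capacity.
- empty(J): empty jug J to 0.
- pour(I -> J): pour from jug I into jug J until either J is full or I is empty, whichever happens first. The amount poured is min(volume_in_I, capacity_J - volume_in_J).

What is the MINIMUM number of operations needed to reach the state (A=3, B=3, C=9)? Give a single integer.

BFS from (A=3, B=4, C=4). One shortest path:
  1. empty(B) -> (A=3 B=0 C=4)
  2. fill(C) -> (A=3 B=0 C=12)
  3. pour(A -> B) -> (A=0 B=3 C=12)
  4. pour(C -> A) -> (A=3 B=3 C=9)
Reached target in 4 moves.

Answer: 4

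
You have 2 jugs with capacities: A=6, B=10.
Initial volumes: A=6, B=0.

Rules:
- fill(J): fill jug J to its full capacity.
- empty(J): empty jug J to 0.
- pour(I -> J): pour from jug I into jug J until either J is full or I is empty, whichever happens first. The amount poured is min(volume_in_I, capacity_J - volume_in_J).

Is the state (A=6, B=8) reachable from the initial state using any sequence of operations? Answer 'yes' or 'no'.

BFS from (A=6, B=0):
  1. empty(A) -> (A=0 B=0)
  2. fill(B) -> (A=0 B=10)
  3. pour(B -> A) -> (A=6 B=4)
  4. empty(A) -> (A=0 B=4)
  5. pour(B -> A) -> (A=4 B=0)
  6. fill(B) -> (A=4 B=10)
  7. pour(B -> A) -> (A=6 B=8)
Target reached → yes.

Answer: yes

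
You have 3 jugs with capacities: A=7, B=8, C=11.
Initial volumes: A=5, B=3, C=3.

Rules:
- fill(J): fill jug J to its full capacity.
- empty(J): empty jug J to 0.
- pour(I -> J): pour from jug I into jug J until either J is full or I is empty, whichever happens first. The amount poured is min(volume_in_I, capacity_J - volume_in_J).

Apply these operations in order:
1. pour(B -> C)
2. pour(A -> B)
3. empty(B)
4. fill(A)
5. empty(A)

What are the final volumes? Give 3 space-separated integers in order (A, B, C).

Step 1: pour(B -> C) -> (A=5 B=0 C=6)
Step 2: pour(A -> B) -> (A=0 B=5 C=6)
Step 3: empty(B) -> (A=0 B=0 C=6)
Step 4: fill(A) -> (A=7 B=0 C=6)
Step 5: empty(A) -> (A=0 B=0 C=6)

Answer: 0 0 6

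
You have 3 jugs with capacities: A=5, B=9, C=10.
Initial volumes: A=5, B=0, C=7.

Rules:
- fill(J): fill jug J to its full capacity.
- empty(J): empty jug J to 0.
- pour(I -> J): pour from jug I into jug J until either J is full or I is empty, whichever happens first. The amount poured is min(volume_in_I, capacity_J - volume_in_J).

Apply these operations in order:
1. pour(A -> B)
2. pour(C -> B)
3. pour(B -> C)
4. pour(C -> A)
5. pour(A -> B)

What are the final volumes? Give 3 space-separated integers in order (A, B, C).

Answer: 0 7 5

Derivation:
Step 1: pour(A -> B) -> (A=0 B=5 C=7)
Step 2: pour(C -> B) -> (A=0 B=9 C=3)
Step 3: pour(B -> C) -> (A=0 B=2 C=10)
Step 4: pour(C -> A) -> (A=5 B=2 C=5)
Step 5: pour(A -> B) -> (A=0 B=7 C=5)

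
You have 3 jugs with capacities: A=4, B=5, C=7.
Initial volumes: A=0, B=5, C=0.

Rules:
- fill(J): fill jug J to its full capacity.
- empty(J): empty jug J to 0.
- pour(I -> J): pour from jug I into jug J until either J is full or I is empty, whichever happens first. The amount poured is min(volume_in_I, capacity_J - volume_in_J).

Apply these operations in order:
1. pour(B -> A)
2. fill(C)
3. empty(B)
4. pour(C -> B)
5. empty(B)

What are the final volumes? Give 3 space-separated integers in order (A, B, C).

Answer: 4 0 2

Derivation:
Step 1: pour(B -> A) -> (A=4 B=1 C=0)
Step 2: fill(C) -> (A=4 B=1 C=7)
Step 3: empty(B) -> (A=4 B=0 C=7)
Step 4: pour(C -> B) -> (A=4 B=5 C=2)
Step 5: empty(B) -> (A=4 B=0 C=2)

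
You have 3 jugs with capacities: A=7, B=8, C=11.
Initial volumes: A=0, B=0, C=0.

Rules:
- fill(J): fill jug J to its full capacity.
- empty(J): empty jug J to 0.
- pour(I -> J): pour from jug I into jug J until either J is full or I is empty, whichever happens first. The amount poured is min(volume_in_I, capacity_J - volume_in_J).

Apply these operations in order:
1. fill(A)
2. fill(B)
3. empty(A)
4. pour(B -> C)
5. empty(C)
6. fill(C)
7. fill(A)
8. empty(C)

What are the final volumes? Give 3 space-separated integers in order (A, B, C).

Step 1: fill(A) -> (A=7 B=0 C=0)
Step 2: fill(B) -> (A=7 B=8 C=0)
Step 3: empty(A) -> (A=0 B=8 C=0)
Step 4: pour(B -> C) -> (A=0 B=0 C=8)
Step 5: empty(C) -> (A=0 B=0 C=0)
Step 6: fill(C) -> (A=0 B=0 C=11)
Step 7: fill(A) -> (A=7 B=0 C=11)
Step 8: empty(C) -> (A=7 B=0 C=0)

Answer: 7 0 0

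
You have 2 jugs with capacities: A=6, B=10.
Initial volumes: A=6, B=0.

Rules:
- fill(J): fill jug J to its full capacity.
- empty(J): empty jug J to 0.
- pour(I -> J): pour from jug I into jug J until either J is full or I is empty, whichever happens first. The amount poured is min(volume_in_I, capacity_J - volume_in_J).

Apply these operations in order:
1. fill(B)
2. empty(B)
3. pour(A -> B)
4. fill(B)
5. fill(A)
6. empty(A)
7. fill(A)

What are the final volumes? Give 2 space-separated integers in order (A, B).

Step 1: fill(B) -> (A=6 B=10)
Step 2: empty(B) -> (A=6 B=0)
Step 3: pour(A -> B) -> (A=0 B=6)
Step 4: fill(B) -> (A=0 B=10)
Step 5: fill(A) -> (A=6 B=10)
Step 6: empty(A) -> (A=0 B=10)
Step 7: fill(A) -> (A=6 B=10)

Answer: 6 10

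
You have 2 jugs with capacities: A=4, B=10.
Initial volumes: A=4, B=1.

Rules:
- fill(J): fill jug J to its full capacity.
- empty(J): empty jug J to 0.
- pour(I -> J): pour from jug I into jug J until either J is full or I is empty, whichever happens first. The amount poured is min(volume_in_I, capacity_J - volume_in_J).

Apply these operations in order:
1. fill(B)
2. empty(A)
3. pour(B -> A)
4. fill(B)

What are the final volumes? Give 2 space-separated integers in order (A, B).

Answer: 4 10

Derivation:
Step 1: fill(B) -> (A=4 B=10)
Step 2: empty(A) -> (A=0 B=10)
Step 3: pour(B -> A) -> (A=4 B=6)
Step 4: fill(B) -> (A=4 B=10)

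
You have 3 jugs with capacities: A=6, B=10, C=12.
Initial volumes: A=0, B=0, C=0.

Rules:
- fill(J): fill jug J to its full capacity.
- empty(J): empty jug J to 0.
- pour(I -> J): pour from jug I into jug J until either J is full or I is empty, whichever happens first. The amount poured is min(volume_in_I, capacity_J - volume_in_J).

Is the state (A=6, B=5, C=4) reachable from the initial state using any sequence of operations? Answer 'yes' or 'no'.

Answer: no

Derivation:
BFS explored all 128 reachable states.
Reachable set includes: (0,0,0), (0,0,2), (0,0,4), (0,0,6), (0,0,8), (0,0,10), (0,0,12), (0,2,0), (0,2,2), (0,2,4), (0,2,6), (0,2,8) ...
Target (A=6, B=5, C=4) not in reachable set → no.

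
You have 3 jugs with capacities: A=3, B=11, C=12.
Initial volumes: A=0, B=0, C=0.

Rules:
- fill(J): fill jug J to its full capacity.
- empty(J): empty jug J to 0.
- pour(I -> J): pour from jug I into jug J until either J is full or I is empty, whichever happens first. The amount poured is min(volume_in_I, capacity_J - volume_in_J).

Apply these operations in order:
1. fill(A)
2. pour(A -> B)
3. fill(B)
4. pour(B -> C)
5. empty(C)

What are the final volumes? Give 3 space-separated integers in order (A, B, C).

Step 1: fill(A) -> (A=3 B=0 C=0)
Step 2: pour(A -> B) -> (A=0 B=3 C=0)
Step 3: fill(B) -> (A=0 B=11 C=0)
Step 4: pour(B -> C) -> (A=0 B=0 C=11)
Step 5: empty(C) -> (A=0 B=0 C=0)

Answer: 0 0 0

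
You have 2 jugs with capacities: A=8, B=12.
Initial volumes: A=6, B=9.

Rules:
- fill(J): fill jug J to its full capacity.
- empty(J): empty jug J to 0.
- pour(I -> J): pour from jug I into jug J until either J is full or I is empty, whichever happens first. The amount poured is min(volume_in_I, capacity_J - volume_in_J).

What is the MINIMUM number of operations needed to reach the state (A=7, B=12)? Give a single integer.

Answer: 4

Derivation:
BFS from (A=6, B=9). One shortest path:
  1. pour(B -> A) -> (A=8 B=7)
  2. empty(A) -> (A=0 B=7)
  3. pour(B -> A) -> (A=7 B=0)
  4. fill(B) -> (A=7 B=12)
Reached target in 4 moves.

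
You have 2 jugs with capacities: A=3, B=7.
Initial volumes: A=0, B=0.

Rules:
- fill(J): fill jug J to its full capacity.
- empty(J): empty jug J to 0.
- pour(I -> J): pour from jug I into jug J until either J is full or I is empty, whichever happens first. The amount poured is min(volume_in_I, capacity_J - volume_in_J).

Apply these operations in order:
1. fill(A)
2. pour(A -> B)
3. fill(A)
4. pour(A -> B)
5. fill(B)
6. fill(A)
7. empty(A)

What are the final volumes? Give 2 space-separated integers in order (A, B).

Step 1: fill(A) -> (A=3 B=0)
Step 2: pour(A -> B) -> (A=0 B=3)
Step 3: fill(A) -> (A=3 B=3)
Step 4: pour(A -> B) -> (A=0 B=6)
Step 5: fill(B) -> (A=0 B=7)
Step 6: fill(A) -> (A=3 B=7)
Step 7: empty(A) -> (A=0 B=7)

Answer: 0 7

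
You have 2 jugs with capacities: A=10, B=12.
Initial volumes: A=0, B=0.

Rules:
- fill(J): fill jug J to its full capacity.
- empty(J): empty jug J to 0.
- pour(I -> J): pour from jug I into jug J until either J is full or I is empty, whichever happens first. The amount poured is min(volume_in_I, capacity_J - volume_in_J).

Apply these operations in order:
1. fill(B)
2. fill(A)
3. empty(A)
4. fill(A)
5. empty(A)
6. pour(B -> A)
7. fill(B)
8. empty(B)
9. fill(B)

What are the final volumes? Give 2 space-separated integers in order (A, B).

Step 1: fill(B) -> (A=0 B=12)
Step 2: fill(A) -> (A=10 B=12)
Step 3: empty(A) -> (A=0 B=12)
Step 4: fill(A) -> (A=10 B=12)
Step 5: empty(A) -> (A=0 B=12)
Step 6: pour(B -> A) -> (A=10 B=2)
Step 7: fill(B) -> (A=10 B=12)
Step 8: empty(B) -> (A=10 B=0)
Step 9: fill(B) -> (A=10 B=12)

Answer: 10 12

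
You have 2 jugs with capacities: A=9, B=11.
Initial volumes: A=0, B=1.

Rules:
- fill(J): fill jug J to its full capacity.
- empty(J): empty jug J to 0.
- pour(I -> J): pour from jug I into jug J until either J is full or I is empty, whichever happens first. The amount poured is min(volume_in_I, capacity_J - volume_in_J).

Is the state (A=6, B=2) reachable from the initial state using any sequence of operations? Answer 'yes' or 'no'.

Answer: no

Derivation:
BFS explored all 40 reachable states.
Reachable set includes: (0,0), (0,1), (0,2), (0,3), (0,4), (0,5), (0,6), (0,7), (0,8), (0,9), (0,10), (0,11) ...
Target (A=6, B=2) not in reachable set → no.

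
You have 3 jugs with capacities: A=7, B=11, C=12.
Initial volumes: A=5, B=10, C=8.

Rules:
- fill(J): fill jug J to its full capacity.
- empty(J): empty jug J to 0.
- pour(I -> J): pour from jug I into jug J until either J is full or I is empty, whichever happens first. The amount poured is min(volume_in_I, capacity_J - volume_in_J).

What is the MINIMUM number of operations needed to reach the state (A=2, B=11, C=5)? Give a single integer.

Answer: 4

Derivation:
BFS from (A=5, B=10, C=8). One shortest path:
  1. empty(A) -> (A=0 B=10 C=8)
  2. pour(B -> C) -> (A=0 B=6 C=12)
  3. pour(C -> A) -> (A=7 B=6 C=5)
  4. pour(A -> B) -> (A=2 B=11 C=5)
Reached target in 4 moves.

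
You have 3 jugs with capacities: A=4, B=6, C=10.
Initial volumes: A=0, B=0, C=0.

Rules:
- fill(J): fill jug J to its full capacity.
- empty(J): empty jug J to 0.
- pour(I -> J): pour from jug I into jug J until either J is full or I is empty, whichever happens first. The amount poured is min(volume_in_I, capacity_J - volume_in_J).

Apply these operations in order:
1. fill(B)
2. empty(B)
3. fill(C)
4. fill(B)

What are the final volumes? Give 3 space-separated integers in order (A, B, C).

Step 1: fill(B) -> (A=0 B=6 C=0)
Step 2: empty(B) -> (A=0 B=0 C=0)
Step 3: fill(C) -> (A=0 B=0 C=10)
Step 4: fill(B) -> (A=0 B=6 C=10)

Answer: 0 6 10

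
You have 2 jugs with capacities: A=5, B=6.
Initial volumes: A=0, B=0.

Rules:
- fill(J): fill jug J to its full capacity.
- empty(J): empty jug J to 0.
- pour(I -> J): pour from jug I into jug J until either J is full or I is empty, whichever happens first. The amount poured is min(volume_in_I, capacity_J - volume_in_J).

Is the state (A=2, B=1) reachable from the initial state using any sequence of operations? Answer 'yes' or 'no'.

Answer: no

Derivation:
BFS explored all 22 reachable states.
Reachable set includes: (0,0), (0,1), (0,2), (0,3), (0,4), (0,5), (0,6), (1,0), (1,6), (2,0), (2,6), (3,0) ...
Target (A=2, B=1) not in reachable set → no.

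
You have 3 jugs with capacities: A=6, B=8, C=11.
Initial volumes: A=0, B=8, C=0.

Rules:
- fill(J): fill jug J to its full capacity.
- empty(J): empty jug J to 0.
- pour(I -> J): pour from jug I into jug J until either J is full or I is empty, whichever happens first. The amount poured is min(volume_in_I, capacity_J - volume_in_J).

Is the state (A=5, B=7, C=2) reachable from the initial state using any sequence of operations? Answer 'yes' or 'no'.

BFS explored all 406 reachable states.
Reachable set includes: (0,0,0), (0,0,1), (0,0,2), (0,0,3), (0,0,4), (0,0,5), (0,0,6), (0,0,7), (0,0,8), (0,0,9), (0,0,10), (0,0,11) ...
Target (A=5, B=7, C=2) not in reachable set → no.

Answer: no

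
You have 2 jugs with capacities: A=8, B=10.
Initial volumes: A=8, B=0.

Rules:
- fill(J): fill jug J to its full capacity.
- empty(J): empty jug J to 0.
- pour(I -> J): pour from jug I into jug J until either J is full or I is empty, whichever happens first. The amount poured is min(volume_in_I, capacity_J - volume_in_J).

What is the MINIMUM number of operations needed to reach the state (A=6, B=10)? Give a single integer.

Answer: 3

Derivation:
BFS from (A=8, B=0). One shortest path:
  1. pour(A -> B) -> (A=0 B=8)
  2. fill(A) -> (A=8 B=8)
  3. pour(A -> B) -> (A=6 B=10)
Reached target in 3 moves.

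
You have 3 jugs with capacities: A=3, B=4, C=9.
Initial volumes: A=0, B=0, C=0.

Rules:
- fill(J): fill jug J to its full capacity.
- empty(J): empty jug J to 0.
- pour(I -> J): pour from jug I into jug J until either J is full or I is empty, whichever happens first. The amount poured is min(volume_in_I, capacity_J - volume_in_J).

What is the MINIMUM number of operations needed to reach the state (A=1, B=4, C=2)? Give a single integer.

Answer: 7

Derivation:
BFS from (A=0, B=0, C=0). One shortest path:
  1. fill(A) -> (A=3 B=0 C=0)
  2. fill(B) -> (A=3 B=4 C=0)
  3. pour(A -> C) -> (A=0 B=4 C=3)
  4. pour(B -> A) -> (A=3 B=1 C=3)
  5. pour(A -> C) -> (A=0 B=1 C=6)
  6. pour(B -> A) -> (A=1 B=0 C=6)
  7. pour(C -> B) -> (A=1 B=4 C=2)
Reached target in 7 moves.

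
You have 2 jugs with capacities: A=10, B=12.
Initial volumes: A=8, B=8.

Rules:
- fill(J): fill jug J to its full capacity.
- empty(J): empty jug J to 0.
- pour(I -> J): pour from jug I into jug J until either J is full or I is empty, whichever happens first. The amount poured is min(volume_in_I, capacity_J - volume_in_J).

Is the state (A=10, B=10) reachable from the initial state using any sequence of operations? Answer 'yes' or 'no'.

BFS from (A=8, B=8):
  1. fill(B) -> (A=8 B=12)
  2. pour(B -> A) -> (A=10 B=10)
Target reached → yes.

Answer: yes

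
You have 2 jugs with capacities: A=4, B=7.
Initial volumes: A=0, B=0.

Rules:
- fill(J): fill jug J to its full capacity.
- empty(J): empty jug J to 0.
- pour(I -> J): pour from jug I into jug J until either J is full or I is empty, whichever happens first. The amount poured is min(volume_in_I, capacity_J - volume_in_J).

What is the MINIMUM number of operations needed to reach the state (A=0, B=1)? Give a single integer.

Answer: 6

Derivation:
BFS from (A=0, B=0). One shortest path:
  1. fill(A) -> (A=4 B=0)
  2. pour(A -> B) -> (A=0 B=4)
  3. fill(A) -> (A=4 B=4)
  4. pour(A -> B) -> (A=1 B=7)
  5. empty(B) -> (A=1 B=0)
  6. pour(A -> B) -> (A=0 B=1)
Reached target in 6 moves.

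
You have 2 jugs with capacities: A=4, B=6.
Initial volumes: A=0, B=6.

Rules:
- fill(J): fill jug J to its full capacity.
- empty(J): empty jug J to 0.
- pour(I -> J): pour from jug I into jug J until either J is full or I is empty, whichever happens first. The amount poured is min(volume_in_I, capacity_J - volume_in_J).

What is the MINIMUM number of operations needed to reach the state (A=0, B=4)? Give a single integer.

Answer: 3

Derivation:
BFS from (A=0, B=6). One shortest path:
  1. fill(A) -> (A=4 B=6)
  2. empty(B) -> (A=4 B=0)
  3. pour(A -> B) -> (A=0 B=4)
Reached target in 3 moves.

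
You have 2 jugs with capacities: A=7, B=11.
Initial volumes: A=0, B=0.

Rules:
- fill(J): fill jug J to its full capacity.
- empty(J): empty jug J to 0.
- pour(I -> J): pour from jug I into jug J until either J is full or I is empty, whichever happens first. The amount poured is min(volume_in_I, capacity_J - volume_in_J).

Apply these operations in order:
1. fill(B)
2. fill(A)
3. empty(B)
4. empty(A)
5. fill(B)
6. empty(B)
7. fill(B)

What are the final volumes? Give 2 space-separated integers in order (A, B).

Step 1: fill(B) -> (A=0 B=11)
Step 2: fill(A) -> (A=7 B=11)
Step 3: empty(B) -> (A=7 B=0)
Step 4: empty(A) -> (A=0 B=0)
Step 5: fill(B) -> (A=0 B=11)
Step 6: empty(B) -> (A=0 B=0)
Step 7: fill(B) -> (A=0 B=11)

Answer: 0 11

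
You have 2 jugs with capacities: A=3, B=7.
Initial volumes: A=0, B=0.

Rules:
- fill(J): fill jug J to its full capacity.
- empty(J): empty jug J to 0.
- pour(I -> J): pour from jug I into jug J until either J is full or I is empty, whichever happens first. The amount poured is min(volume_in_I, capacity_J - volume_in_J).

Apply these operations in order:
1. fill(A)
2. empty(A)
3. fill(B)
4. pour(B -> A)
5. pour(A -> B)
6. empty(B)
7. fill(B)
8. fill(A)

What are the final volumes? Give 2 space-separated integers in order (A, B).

Step 1: fill(A) -> (A=3 B=0)
Step 2: empty(A) -> (A=0 B=0)
Step 3: fill(B) -> (A=0 B=7)
Step 4: pour(B -> A) -> (A=3 B=4)
Step 5: pour(A -> B) -> (A=0 B=7)
Step 6: empty(B) -> (A=0 B=0)
Step 7: fill(B) -> (A=0 B=7)
Step 8: fill(A) -> (A=3 B=7)

Answer: 3 7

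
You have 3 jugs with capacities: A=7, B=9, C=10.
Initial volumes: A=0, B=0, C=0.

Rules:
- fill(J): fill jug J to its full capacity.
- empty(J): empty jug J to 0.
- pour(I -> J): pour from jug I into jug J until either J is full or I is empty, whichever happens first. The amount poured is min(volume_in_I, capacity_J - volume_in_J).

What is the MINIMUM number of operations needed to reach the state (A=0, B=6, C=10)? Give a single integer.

Answer: 4

Derivation:
BFS from (A=0, B=0, C=0). One shortest path:
  1. fill(A) -> (A=7 B=0 C=0)
  2. fill(B) -> (A=7 B=9 C=0)
  3. pour(A -> C) -> (A=0 B=9 C=7)
  4. pour(B -> C) -> (A=0 B=6 C=10)
Reached target in 4 moves.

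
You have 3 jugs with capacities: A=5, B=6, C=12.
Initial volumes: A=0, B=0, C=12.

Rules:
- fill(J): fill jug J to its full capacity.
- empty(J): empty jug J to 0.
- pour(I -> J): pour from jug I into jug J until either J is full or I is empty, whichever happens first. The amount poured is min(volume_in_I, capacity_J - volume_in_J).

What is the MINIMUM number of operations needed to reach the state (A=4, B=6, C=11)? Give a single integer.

BFS from (A=0, B=0, C=12). One shortest path:
  1. fill(A) -> (A=5 B=0 C=12)
  2. pour(A -> B) -> (A=0 B=5 C=12)
  3. fill(A) -> (A=5 B=5 C=12)
  4. pour(C -> B) -> (A=5 B=6 C=11)
  5. empty(B) -> (A=5 B=0 C=11)
  6. pour(A -> B) -> (A=0 B=5 C=11)
  7. fill(A) -> (A=5 B=5 C=11)
  8. pour(A -> B) -> (A=4 B=6 C=11)
Reached target in 8 moves.

Answer: 8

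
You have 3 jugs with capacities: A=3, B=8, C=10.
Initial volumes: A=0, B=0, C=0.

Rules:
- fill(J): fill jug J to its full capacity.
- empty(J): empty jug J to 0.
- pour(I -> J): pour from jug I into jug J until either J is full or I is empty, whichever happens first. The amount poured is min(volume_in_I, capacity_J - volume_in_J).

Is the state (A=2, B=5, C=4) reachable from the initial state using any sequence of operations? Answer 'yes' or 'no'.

Answer: no

Derivation:
BFS explored all 270 reachable states.
Reachable set includes: (0,0,0), (0,0,1), (0,0,2), (0,0,3), (0,0,4), (0,0,5), (0,0,6), (0,0,7), (0,0,8), (0,0,9), (0,0,10), (0,1,0) ...
Target (A=2, B=5, C=4) not in reachable set → no.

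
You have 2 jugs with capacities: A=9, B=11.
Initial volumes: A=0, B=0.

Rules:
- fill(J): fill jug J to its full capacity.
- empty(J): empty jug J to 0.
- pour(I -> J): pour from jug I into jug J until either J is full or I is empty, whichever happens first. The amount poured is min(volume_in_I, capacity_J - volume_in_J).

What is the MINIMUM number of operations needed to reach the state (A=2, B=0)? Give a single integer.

Answer: 4

Derivation:
BFS from (A=0, B=0). One shortest path:
  1. fill(B) -> (A=0 B=11)
  2. pour(B -> A) -> (A=9 B=2)
  3. empty(A) -> (A=0 B=2)
  4. pour(B -> A) -> (A=2 B=0)
Reached target in 4 moves.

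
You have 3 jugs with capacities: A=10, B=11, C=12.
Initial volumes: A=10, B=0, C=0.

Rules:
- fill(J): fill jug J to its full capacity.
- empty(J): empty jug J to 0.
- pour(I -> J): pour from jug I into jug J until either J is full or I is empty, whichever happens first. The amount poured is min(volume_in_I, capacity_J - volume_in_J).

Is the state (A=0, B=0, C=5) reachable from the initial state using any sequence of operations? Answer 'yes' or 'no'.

Answer: yes

Derivation:
BFS from (A=10, B=0, C=0):
  1. empty(A) -> (A=0 B=0 C=0)
  2. fill(B) -> (A=0 B=11 C=0)
  3. fill(C) -> (A=0 B=11 C=12)
  4. pour(B -> A) -> (A=10 B=1 C=12)
  5. empty(A) -> (A=0 B=1 C=12)
  6. pour(B -> A) -> (A=1 B=0 C=12)
  7. pour(C -> A) -> (A=10 B=0 C=3)
  8. empty(A) -> (A=0 B=0 C=3)
  9. pour(C -> A) -> (A=3 B=0 C=0)
  10. fill(C) -> (A=3 B=0 C=12)
  11. pour(C -> A) -> (A=10 B=0 C=5)
  12. empty(A) -> (A=0 B=0 C=5)
Target reached → yes.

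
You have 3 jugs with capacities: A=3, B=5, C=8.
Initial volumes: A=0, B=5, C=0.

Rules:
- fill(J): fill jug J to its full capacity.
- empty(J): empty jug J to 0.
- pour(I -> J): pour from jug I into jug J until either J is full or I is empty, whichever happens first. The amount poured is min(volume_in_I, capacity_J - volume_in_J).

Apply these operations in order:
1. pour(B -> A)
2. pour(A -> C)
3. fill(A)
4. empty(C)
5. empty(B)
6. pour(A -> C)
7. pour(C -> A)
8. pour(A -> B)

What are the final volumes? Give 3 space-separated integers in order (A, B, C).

Step 1: pour(B -> A) -> (A=3 B=2 C=0)
Step 2: pour(A -> C) -> (A=0 B=2 C=3)
Step 3: fill(A) -> (A=3 B=2 C=3)
Step 4: empty(C) -> (A=3 B=2 C=0)
Step 5: empty(B) -> (A=3 B=0 C=0)
Step 6: pour(A -> C) -> (A=0 B=0 C=3)
Step 7: pour(C -> A) -> (A=3 B=0 C=0)
Step 8: pour(A -> B) -> (A=0 B=3 C=0)

Answer: 0 3 0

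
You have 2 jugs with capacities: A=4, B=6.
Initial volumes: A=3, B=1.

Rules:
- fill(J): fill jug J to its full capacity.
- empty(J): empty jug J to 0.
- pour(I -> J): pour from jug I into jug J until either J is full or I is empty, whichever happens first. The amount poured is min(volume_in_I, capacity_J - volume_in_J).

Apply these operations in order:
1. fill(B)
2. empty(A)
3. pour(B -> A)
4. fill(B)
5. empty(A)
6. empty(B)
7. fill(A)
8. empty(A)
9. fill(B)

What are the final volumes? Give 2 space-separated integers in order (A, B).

Step 1: fill(B) -> (A=3 B=6)
Step 2: empty(A) -> (A=0 B=6)
Step 3: pour(B -> A) -> (A=4 B=2)
Step 4: fill(B) -> (A=4 B=6)
Step 5: empty(A) -> (A=0 B=6)
Step 6: empty(B) -> (A=0 B=0)
Step 7: fill(A) -> (A=4 B=0)
Step 8: empty(A) -> (A=0 B=0)
Step 9: fill(B) -> (A=0 B=6)

Answer: 0 6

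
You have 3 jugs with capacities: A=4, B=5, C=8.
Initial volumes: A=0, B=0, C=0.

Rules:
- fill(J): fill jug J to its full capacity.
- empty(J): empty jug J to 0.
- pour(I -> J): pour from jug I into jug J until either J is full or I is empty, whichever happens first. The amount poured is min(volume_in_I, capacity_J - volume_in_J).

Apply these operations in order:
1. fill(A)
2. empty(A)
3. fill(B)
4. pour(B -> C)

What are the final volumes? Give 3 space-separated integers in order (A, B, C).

Answer: 0 0 5

Derivation:
Step 1: fill(A) -> (A=4 B=0 C=0)
Step 2: empty(A) -> (A=0 B=0 C=0)
Step 3: fill(B) -> (A=0 B=5 C=0)
Step 4: pour(B -> C) -> (A=0 B=0 C=5)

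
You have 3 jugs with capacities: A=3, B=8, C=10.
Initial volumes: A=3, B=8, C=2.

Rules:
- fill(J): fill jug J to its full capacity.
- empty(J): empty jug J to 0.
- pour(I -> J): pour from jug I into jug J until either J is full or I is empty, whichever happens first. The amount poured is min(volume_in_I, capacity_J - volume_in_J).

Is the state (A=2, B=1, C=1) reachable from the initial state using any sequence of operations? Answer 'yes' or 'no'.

Answer: no

Derivation:
BFS explored all 270 reachable states.
Reachable set includes: (0,0,0), (0,0,1), (0,0,2), (0,0,3), (0,0,4), (0,0,5), (0,0,6), (0,0,7), (0,0,8), (0,0,9), (0,0,10), (0,1,0) ...
Target (A=2, B=1, C=1) not in reachable set → no.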